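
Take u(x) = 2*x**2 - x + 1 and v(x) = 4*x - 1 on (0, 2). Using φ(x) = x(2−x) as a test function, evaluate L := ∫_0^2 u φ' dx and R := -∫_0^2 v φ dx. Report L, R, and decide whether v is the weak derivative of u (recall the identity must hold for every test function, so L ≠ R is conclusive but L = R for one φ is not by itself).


LHS = -4, RHS = -4. Yes, v = u' weakly.

u(x) = 2*x**2 - x + 1, classical derivative u'(x) = 4*x - 1.
φ(x) = x(2−x), so φ'(x) = 2 - 2*x.
Note φ(0) = φ(2) = 0, so the boundary term u·φ vanishes.
LHS = ∫_0^2 u(x) φ'(x) dx = ∫_0^2 (-4*x^3 + 6*x^2 - 4*x + 2) dx. Term by term:
  ∫_0^2 -4*x^3 dx = -16;  ∫_0^2 6*x^2 dx = 16;  ∫_0^2 -4*x dx = -8;
  ∫_0^2 2 dx = 4.
Sum: -16 + 16 − 8 + 4 = -4.
So LHS = -4.
∫_0^2 v(x) φ(x) dx = ∫_0^2 (-4*x^3 + 9*x^2 - 2*x) dx. Term by term:
  ∫_0^2 -4*x^3 dx = -16;  ∫_0^2 9*x^2 dx = 24;  ∫_0^2 -2*x dx = -4.
Sum: -16 + 24 − 4 = 4.
So RHS = -∫_0^2 v(x) φ(x) dx = -4.
LHS = RHS, so the identity holds for this test φ.
Moreover u is smooth here and v(x) = u'(x) = 4*x - 1 pointwise, so the identity holds for every test function. Hence v is the weak derivative of u.


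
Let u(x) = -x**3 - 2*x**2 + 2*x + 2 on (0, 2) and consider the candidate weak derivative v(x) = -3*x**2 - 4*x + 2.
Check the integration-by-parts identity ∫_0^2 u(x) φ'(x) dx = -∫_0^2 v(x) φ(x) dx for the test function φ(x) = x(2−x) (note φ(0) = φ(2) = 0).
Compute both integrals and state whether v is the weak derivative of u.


LHS = 112/15, RHS = 112/15. Yes, v = u' weakly.

u(x) = -x**3 - 2*x**2 + 2*x + 2, classical derivative u'(x) = -3*x**2 - 4*x + 2.
φ(x) = x(2−x), so φ'(x) = 2 - 2*x.
Note φ(0) = φ(2) = 0, so the boundary term u·φ vanishes.
LHS = ∫_0^2 u(x) φ'(x) dx = ∫_0^2 (2*x^4 + 2*x^3 - 8*x^2 + 4) dx. Term by term:
  ∫_0^2 2*x^4 dx = 64/5;  ∫_0^2 2*x^3 dx = 8;  ∫_0^2 -8*x^2 dx = -64/3;
  ∫_0^2 4 dx = 8.
Sum: 64/5 + 8 − 64/3 + 8 = 112/15.
So LHS = 112/15.
∫_0^2 v(x) φ(x) dx = ∫_0^2 (3*x^4 - 2*x^3 - 10*x^2 + 4*x) dx. Term by term:
  ∫_0^2 3*x^4 dx = 96/5;  ∫_0^2 -2*x^3 dx = -8;  ∫_0^2 -10*x^2 dx = -80/3;
  ∫_0^2 4*x dx = 8.
Sum: 96/5 − 8 − 80/3 + 8 = -112/15.
So RHS = -∫_0^2 v(x) φ(x) dx = 112/15.
LHS = RHS, so the identity holds for this test φ.
Moreover u is smooth here and v(x) = u'(x) = -3*x**2 - 4*x + 2 pointwise, so the identity holds for every test function. Hence v is the weak derivative of u.


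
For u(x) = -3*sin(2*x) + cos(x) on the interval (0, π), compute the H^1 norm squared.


||u||_{H^1(0,π)}^2 = -16 + 47*π/2

u'(x) = -sin(x) - 6*cos(2*x).
Expand u² and (u')² and integrate term by term on (0, π), using: for integers n ≥ 1, ∫_0^π sin²(nx) dx = ∫_0^π cos²(nx) dx = π/2; for n ≠ n', ∫_0^π sin(nx)sin(n'x) dx = ∫_0^π cos(nx)cos(n'x) dx = 0; and by product-to-sum, ∫_0^π sin(nx)cos(n'x) dx = ½∫_0^π [sin((n+n')x) + sin((n−n')x)] dx, which is 0 when n+n' is even and 2n/(n²−n'²) when n+n' is odd (it need not vanish on (0, π)).
  u² squared terms: (-3)²·∫sin(2x)² dx = 9·π/2 = 9*π/2;  (1)²·∫cos(x)² dx = 1·π/2 = π/2.
  u² cross terms: 2·(-3)·(1)·∫sin(2x)·cos(x) dx = -6·(4/3) = -8.
  So ∫_0^π u² dx = 9*π/2 + π/2 − 8 = -8 + 5*π.
  (u')² squared terms: (-1)²·∫sin(x)² dx = 1·π/2 = π/2;  (-6)²·∫cos(2x)² dx = 36·π/2 = 18*π.
  (u')² cross terms: 2·(-1)·(-6)·∫sin(x)·cos(2x) dx = 12·(-2/3) = -8.
  So ∫_0^π (u')² dx = π/2 + 18*π − 8 = -8 + 37*π/2.
||u||_{H^1}^2 = (-8 + 5*π) + (-8 + 37*π/2) = -16 + 47*π/2.


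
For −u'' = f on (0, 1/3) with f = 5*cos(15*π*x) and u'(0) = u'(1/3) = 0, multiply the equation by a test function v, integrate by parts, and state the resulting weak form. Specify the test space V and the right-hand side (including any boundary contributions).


V = H^1(0, 1/3) (no boundary constraint on v; u is determined up to an additive constant); weak form: ∫_0^1/3 u'v' dx = ∫_0^1/3 (5*cos(15*π*x)) v dx for all v ∈ V.

Multiply both sides by a test function v and integrate from 0 to 1/3:
  ∫_0^1/3 −u''(x) v(x) dx = ∫_0^1/3 f(x) v(x) dx.
Integrate the LHS by parts once:
  ∫_0^1/3 −u'' v dx = −[u'(x) v(x)]_0^1/3 + ∫_0^1/3 u'(x) v'(x) dx.
Thus ∫_0^1/3 u'(x) v'(x) dx = ∫_0^1/3 f(x) v(x) dx + [u'(x) v(x)]_0^1/3.
Choose V so that boundary terms are either known or forced to vanish.
u has homogeneous Neumann: u'(0) = u'(1/3) = 0. So [u' v]_0^1/3 = 0·v(1/3) − 0·v(0) = 0 for any v; take V = H^1(0, 1/3).
Weak formulation: find u (satisfying any essential BC) such that ∫_0^1/3 u'(x) v'(x) dx = ∫_0^1/3 f v dx for all v ∈ V (homogeneous Neumann, so boundary terms vanish).
Substituting f(x) = 5*cos(15*π*x), the right-hand side is ∫_0^1/3 (5*cos(15*π*x)) v dx.
Compatibility check (pure Neumann): taking v ≡ 1 ∈ V gives 0 = ∫_0^1/3 f dx + (0) − (0), i.e. ∫_0^1/3 f dx must equal u'(0) − u'(1/3) = 0. Indeed ∫_0^1/3 (5*cos(15*π*x)) dx = 0, so the data are compatible. The solution is then unique only up to an additive constant (fix it e.g. by requiring ∫_0^1/3 u dx = 0).


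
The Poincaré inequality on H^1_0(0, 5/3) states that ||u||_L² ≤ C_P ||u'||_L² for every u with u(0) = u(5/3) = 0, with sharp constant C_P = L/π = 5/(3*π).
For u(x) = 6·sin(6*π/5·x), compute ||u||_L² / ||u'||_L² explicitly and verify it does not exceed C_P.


||u||_L² / ||u'||_L² = 5/(6*π) < C_P = 5/(3*π).

u(x) = 6·sin(6*π/5·x), so u'(x) = 36*π*cos(6*π*x/5)/5.
Writing u(x) = A·sin(kπx/L) with A = 6 and k = 2, use ∫_0^L sin²(kπx/L) dx = L/2 and ∫_0^L cos²(kπx/L) dx = L/2.
u² = 36·sin²(6*π/5·x) and (u')² = 1296*π^2/25·cos²(6*π/5·x), and each of sin², cos² integrates to L/2 = 5/6 over (0, 5/3).
∫_0^5/3 u² dx = 30, so ||u||_L² = sqrt(30).
∫_0^5/3 (u')² dx = 216*π^2/5, so ||u'||_L² = 6*sqrt(30)*π/5.
Ratio ||u||_L² / ||u'||_L² = 5/(6*π).
Sharp Poincaré constant on H^1_0(0, 5/3) is C_P = L/π = 5/(3*π), achieved by sin(3*π/5·x).
This is the k = 2 harmonic; the ratio L/(kπ) is strictly less than C_P = L/π, consistent with the sharp inequality ||u||_L² ≤ C_P ||u'||_L².


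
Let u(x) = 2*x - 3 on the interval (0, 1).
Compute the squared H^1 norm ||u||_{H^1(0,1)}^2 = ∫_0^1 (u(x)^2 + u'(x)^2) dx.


||u||_{H^1}^2 = 25/3

The H^1 norm (squared) on an interval (0, L) is
  ||u||_{H^1}^2 = ∫_0^L u(x)^2 dx + ∫_0^L u'(x)^2 dx.
Compute u'(x) = 2.
Then u(x)^2 = 4*x**2 - 12*x + 9 and u'(x)^2 = 4.
Integrate each monomial from 0 to 1 using ∫_0^1 c·x^n dx = c·1^(n+1)/(n+1):
  ∫_0^1 u(x)^2 dx = ∫_0^1 (4*x^2 - 12*x + 9) dx. Term by term:
    ∫_0^1 4*x^2 dx = 4/3;  ∫_0^1 -12*x dx = -6;  ∫_0^1 9 dx = 9.
  Sum: 4/3 − 6 + 9 = 13/3.
  ∫_0^1 u'(x)^2 dx = ∫_0^1 (4) dx. Term by term:
    ∫_0^1 4 dx = 4.
Adding: ||u||_{H^1}^2 = 13/3 + 4 = 25/3.


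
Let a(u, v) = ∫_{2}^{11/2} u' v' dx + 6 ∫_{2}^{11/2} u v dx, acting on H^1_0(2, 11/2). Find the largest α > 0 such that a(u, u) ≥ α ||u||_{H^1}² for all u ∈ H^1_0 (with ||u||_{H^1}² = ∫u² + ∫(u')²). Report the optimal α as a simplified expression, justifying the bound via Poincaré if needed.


α = 1

Coercivity of a(·,·) on H^1_0(2, 11/2) means a(u, u) ≥ α ||u||_{H^1}² for every u ∈ H^1_0.
The interval has length L = 7/2, and Poincaré/coercivity depend only on L. Here a(u, u) = ∫(u')² + (6)·∫u².
Here c = 6 ≥ 1, so a(u,u) = ∫(u')² + c∫u² ≥ ∫(u')² + ∫u² = ||u||_{H^1}², i.e. α = 1 works. No larger α is possible: a(u,u) ≥ α||u||_{H^1}² means (1−α)∫(u')² ≥ (α−c)∫u², and for the modes u_n = sin(nπ(x−x₀)/L) (x₀ the left endpoint) one has ∫u_n²/∫(u_n')² = (L/(nπ))² → 0, so a(u_n,u_n)/||u_n||_{H^1}² → 1. Hence the optimal constant is α = 1.
Therefore α = 1.


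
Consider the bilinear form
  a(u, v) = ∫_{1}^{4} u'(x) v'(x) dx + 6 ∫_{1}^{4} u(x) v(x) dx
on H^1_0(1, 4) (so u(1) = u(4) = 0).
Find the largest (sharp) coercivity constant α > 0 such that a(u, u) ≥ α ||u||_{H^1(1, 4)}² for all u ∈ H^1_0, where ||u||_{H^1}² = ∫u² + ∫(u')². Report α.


α = 1

Coercivity of a(·,·) on H^1_0(1, 4) means a(u, u) ≥ α ||u||_{H^1}² for every u ∈ H^1_0.
The interval has length L = 3, and Poincaré/coercivity depend only on L. Here a(u, u) = ∫(u')² + (6)·∫u².
Here c = 6 ≥ 1, so a(u,u) = ∫(u')² + c∫u² ≥ ∫(u')² + ∫u² = ||u||_{H^1}², i.e. α = 1 works. No larger α is possible: a(u,u) ≥ α||u||_{H^1}² means (1−α)∫(u')² ≥ (α−c)∫u², and for the modes u_n = sin(nπ(x−x₀)/L) (x₀ the left endpoint) one has ∫u_n²/∫(u_n')² = (L/(nπ))² → 0, so a(u_n,u_n)/||u_n||_{H^1}² → 1. Hence the optimal constant is α = 1.
Therefore α = 1.


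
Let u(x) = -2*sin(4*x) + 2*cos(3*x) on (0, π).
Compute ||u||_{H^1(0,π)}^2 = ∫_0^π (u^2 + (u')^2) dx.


||u||_{H^1(0,π)}^2 = -640/7 + 54*π

u'(x) = -6*sin(3*x) - 8*cos(4*x).
Expand u² and (u')² and integrate term by term on (0, π), using: for integers n ≥ 1, ∫_0^π sin²(nx) dx = ∫_0^π cos²(nx) dx = π/2; for n ≠ n', ∫_0^π sin(nx)sin(n'x) dx = ∫_0^π cos(nx)cos(n'x) dx = 0; and by product-to-sum, ∫_0^π sin(nx)cos(n'x) dx = ½∫_0^π [sin((n+n')x) + sin((n−n')x)] dx, which is 0 when n+n' is even and 2n/(n²−n'²) when n+n' is odd (it need not vanish on (0, π)).
  u² squared terms: (-2)²·∫sin(4x)² dx = 4·π/2 = 2*π;  (2)²·∫cos(3x)² dx = 4·π/2 = 2*π.
  u² cross terms: 2·(-2)·(2)·∫sin(4x)·cos(3x) dx = -8·(8/7) = -64/7.
  So ∫_0^π u² dx = 2*π + 2*π − 64/7 = -64/7 + 4*π.
  (u')² squared terms: (-8)²·∫cos(4x)² dx = 64·π/2 = 32*π;  (-6)²·∫sin(3x)² dx = 36·π/2 = 18*π.
  (u')² cross terms: 2·(-8)·(-6)·∫cos(4x)·sin(3x) dx = 96·(-6/7) = -576/7.
  So ∫_0^π (u')² dx = 32*π + 18*π − 576/7 = -576/7 + 50*π.
||u||_{H^1}^2 = (-64/7 + 4*π) + (-576/7 + 50*π) = -640/7 + 54*π.


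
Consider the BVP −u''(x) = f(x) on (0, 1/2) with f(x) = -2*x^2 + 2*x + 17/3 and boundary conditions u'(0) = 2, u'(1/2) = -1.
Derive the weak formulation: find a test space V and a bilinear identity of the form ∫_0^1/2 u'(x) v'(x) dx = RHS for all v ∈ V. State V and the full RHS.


V = H^1(0, 1/2) (v unrestricted at boundary; u is determined up to an additive constant); weak form: ∫_0^1/2 u'v' dx = ∫_0^1/2 (-2*x^2 + 2*x + 17/3) v dx − v(1/2) − 2·v(0) for all v ∈ V.

Multiply both sides by a test function v and integrate from 0 to 1/2:
  ∫_0^1/2 −u''(x) v(x) dx = ∫_0^1/2 f(x) v(x) dx.
Integrate the LHS by parts once:
  ∫_0^1/2 −u'' v dx = −[u'(x) v(x)]_0^1/2 + ∫_0^1/2 u'(x) v'(x) dx.
Thus ∫_0^1/2 u'(x) v'(x) dx = ∫_0^1/2 f(x) v(x) dx + [u'(x) v(x)]_0^1/2.
Choose V so that boundary terms are either known or forced to vanish.
u has inhomogeneous Neumann u'(0) = 2, u'(1/2) = -1. [u' v]_0^1/2 = (-1)·v(1/2) − (2)·v(0) = − v(1/2) − 2·v(0). Take V = H^1(0, 1/2); boundary term becomes part of RHS.
Weak formulation: find u (satisfying any essential BC) such that ∫_0^1/2 u'(x) v'(x) dx = ∫_0^1/2 f v dx − v(1/2) − 2·v(0) for all v ∈ V (Neumann data are natural BCs: they enter the RHS as boundary terms).
Substituting f(x) = -2*x^2 + 2*x + 17/3, the right-hand side is ∫_0^1/2 (-2*x^2 + 2*x + 17/3) v dx − v(1/2) − 2·v(0).
Compatibility check (pure Neumann): taking v ≡ 1 ∈ V gives 0 = ∫_0^1/2 f dx + (-1) − (2), i.e. ∫_0^1/2 f dx must equal u'(0) − u'(1/2) = 3. Indeed ∫_0^1/2 (-2*x^2 + 2*x + 17/3) dx = 3, so the data are compatible. The solution is then unique only up to an additive constant (fix it e.g. by requiring ∫_0^1/2 u dx = 0).


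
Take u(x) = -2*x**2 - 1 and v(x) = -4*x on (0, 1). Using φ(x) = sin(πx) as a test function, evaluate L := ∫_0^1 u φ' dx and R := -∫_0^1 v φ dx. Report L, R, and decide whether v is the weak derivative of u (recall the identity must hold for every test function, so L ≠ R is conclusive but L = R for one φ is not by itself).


LHS = 4/π, RHS = 4/π. Yes, v = u' weakly.

u(x) = -2*x**2 - 1, classical derivative u'(x) = -4*x.
φ(x) = sin(πx), so φ'(x) = π*cos(π*x).
Note φ(0) = φ(1) = 0, so the boundary term u·φ vanishes.
LHS = ∫_0^1 u(x) φ'(x) dx = ∫_0^1 (-2*π*x^2*cos(π*x) - π*cos(π*x)) dx. Term by term:
  ∫_0^1 -π*cos(π*x) dx = 0;  ∫_0^1 -2*π*x^2*cos(π*x) dx = 4/π.
Sum: 0 + 4/π = 4/π.
So LHS = 4/π.
∫_0^1 v(x) φ(x) dx = ∫_0^1 (-4*x*sin(π*x)) dx. Term by term:
  ∫_0^1 -4*x*sin(π*x) dx = -4/π.
So RHS = -∫_0^1 v(x) φ(x) dx = 4/π.
LHS = RHS, so the identity holds for this test φ.
Moreover u is smooth here and v(x) = u'(x) = -4*x pointwise, so the identity holds for every test function. Hence v is the weak derivative of u.


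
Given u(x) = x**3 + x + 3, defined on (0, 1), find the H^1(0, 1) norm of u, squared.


||u||_{H^1}^2 = 4027/210

The H^1 norm (squared) on an interval (0, L) is
  ||u||_{H^1}^2 = ∫_0^L u(x)^2 dx + ∫_0^L u'(x)^2 dx.
Compute u'(x) = 3*x**2 + 1.
Then u(x)^2 = x**6 + 2*x**4 + 6*x**3 + x**2 + 6*x + 9 and u'(x)^2 = 9*x**4 + 6*x**2 + 1.
Integrate each monomial from 0 to 1 using ∫_0^1 c·x^n dx = c·1^(n+1)/(n+1):
  ∫_0^1 u(x)^2 dx = ∫_0^1 (x^6 + 2*x^4 + 6*x^3 + x^2 + 6*x + 9) dx. Term by term:
    ∫_0^1 x^6 dx = 1/7;  ∫_0^1 2*x^4 dx = 2/5;  ∫_0^1 6*x^3 dx = 3/2;
    ∫_0^1 x^2 dx = 1/3;  ∫_0^1 6*x dx = 3;  ∫_0^1 9 dx = 9.
  Sum: 1/7 + 2/5 + 3/2 + 1/3 + 3 + 9 = 3019/210.
  ∫_0^1 u'(x)^2 dx = ∫_0^1 (9*x^4 + 6*x^2 + 1) dx. Term by term:
    ∫_0^1 9*x^4 dx = 9/5;  ∫_0^1 6*x^2 dx = 2;  ∫_0^1 1 dx = 1.
  Sum: 9/5 + 2 + 1 = 24/5.
Adding: ||u||_{H^1}^2 = 3019/210 + 24/5 = 4027/210.


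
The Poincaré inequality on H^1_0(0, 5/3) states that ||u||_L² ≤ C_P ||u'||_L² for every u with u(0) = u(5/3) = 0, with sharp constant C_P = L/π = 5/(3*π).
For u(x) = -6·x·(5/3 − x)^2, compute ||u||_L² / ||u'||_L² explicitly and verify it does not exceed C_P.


||u||_L² / ||u'||_L² = 5*sqrt(14)/42 < C_P = 5/(3*π).

u(x) = -6·x·(5/3 − x)^2, so u'(x) = 2*(5 - 9*x)*(x - 5/3).
u(x) = -6·x·(5/3 − x)^2 vanishes at x = 0 and x = 5/3, so u ∈ H^1_0(0, 5/3). Differentiate via the product rule and integrate the resulting polynomials term by term.
  ∫_0^5/3 u² dx = ∫_0^5/3 (36*x^6 - 240*x^5 + 600*x^4 - 2000*x^3/3 + 2500*x^2/9) dx. Term by term:
    ∫_0^5/3 36*x^6 dx = 312500/1701;  ∫_0^5/3 -240*x^5 dx = -625000/729;  ∫_0^5/3 600*x^4 dx = 125000/81;
    ∫_0^5/3 -2000*x^3/3 dx = -312500/243;  ∫_0^5/3 2500*x^2/9 dx = 312500/729.
  Sum: 312500/1701 − 625000/729 + 125000/81 − 312500/243 + 312500/729 = 62500/5103.
  ∫_0^5/3 (u')² dx = ∫_0^5/3 (324*x^4 - 1440*x^3 + 2200*x^2 - 4000*x/3 + 2500/9) dx. Term by term:
    ∫_0^5/3 324*x^4 dx = 2500/3;  ∫_0^5/3 -1440*x^3 dx = -25000/9;  ∫_0^5/3 2200*x^2 dx = 275000/81;
    ∫_0^5/3 -4000*x/3 dx = -50000/27;  ∫_0^5/3 2500/9 dx = 12500/27.
  Sum: 2500/3 − 25000/9 + 275000/81 − 50000/27 + 12500/27 = 5000/81.
∫_0^5/3 u² dx = 62500/5103, so ||u||_L² = 250*sqrt(7)/189.
∫_0^5/3 (u')² dx = 5000/81, so ||u'||_L² = 50*sqrt(2)/9.
Ratio ||u||_L² / ||u'||_L² = 5*sqrt(14)/42.
Sharp Poincaré constant on H^1_0(0, 5/3) is C_P = L/π = 5/(3*π), achieved by sin(3*π/5·x).
A polynomial bump cannot attain the sharp Poincaré constant (only the first sine eigenfunction does), so the ratio is strictly less than C_P, consistent with ||u||_L² ≤ C_P ||u'||_L².


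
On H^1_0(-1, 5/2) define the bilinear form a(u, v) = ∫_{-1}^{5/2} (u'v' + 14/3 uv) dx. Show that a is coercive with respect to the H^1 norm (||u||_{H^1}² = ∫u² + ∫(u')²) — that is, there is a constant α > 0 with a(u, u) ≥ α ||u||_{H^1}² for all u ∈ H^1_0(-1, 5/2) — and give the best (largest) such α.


α = 1

Coercivity of a(·,·) on H^1_0(-1, 5/2) means a(u, u) ≥ α ||u||_{H^1}² for every u ∈ H^1_0.
The interval has length L = 7/2, and Poincaré/coercivity depend only on L. Here a(u, u) = ∫(u')² + (14/3)·∫u².
Here c = 14/3 ≥ 1, so a(u,u) = ∫(u')² + c∫u² ≥ ∫(u')² + ∫u² = ||u||_{H^1}², i.e. α = 1 works. No larger α is possible: a(u,u) ≥ α||u||_{H^1}² means (1−α)∫(u')² ≥ (α−c)∫u², and for the modes u_n = sin(nπ(x−x₀)/L) (x₀ the left endpoint) one has ∫u_n²/∫(u_n')² = (L/(nπ))² → 0, so a(u_n,u_n)/||u_n||_{H^1}² → 1. Hence the optimal constant is α = 1.
Therefore α = 1.


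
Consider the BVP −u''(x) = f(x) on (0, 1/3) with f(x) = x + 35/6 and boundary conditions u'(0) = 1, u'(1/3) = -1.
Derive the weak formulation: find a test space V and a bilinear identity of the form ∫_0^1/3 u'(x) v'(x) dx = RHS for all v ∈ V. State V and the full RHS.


V = H^1(0, 1/3) (v unrestricted at boundary; u is determined up to an additive constant); weak form: ∫_0^1/3 u'v' dx = ∫_0^1/3 (x + 35/6) v dx − v(1/3) − v(0) for all v ∈ V.

Multiply both sides by a test function v and integrate from 0 to 1/3:
  ∫_0^1/3 −u''(x) v(x) dx = ∫_0^1/3 f(x) v(x) dx.
Integrate the LHS by parts once:
  ∫_0^1/3 −u'' v dx = −[u'(x) v(x)]_0^1/3 + ∫_0^1/3 u'(x) v'(x) dx.
Thus ∫_0^1/3 u'(x) v'(x) dx = ∫_0^1/3 f(x) v(x) dx + [u'(x) v(x)]_0^1/3.
Choose V so that boundary terms are either known or forced to vanish.
u has inhomogeneous Neumann u'(0) = 1, u'(1/3) = -1. [u' v]_0^1/3 = (-1)·v(1/3) − (1)·v(0) = − v(1/3) − v(0). Take V = H^1(0, 1/3); boundary term becomes part of RHS.
Weak formulation: find u (satisfying any essential BC) such that ∫_0^1/3 u'(x) v'(x) dx = ∫_0^1/3 f v dx − v(1/3) − v(0) for all v ∈ V (Neumann data are natural BCs: they enter the RHS as boundary terms).
Substituting f(x) = x + 35/6, the right-hand side is ∫_0^1/3 (x + 35/6) v dx − v(1/3) − v(0).
Compatibility check (pure Neumann): taking v ≡ 1 ∈ V gives 0 = ∫_0^1/3 f dx + (-1) − (1), i.e. ∫_0^1/3 f dx must equal u'(0) − u'(1/3) = 2. Indeed ∫_0^1/3 (x + 35/6) dx = 2, so the data are compatible. The solution is then unique only up to an additive constant (fix it e.g. by requiring ∫_0^1/3 u dx = 0).


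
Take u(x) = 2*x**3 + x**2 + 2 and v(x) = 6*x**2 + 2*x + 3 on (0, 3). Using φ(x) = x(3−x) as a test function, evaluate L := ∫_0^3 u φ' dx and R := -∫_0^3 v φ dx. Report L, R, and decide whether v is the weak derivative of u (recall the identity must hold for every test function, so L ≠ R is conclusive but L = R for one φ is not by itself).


LHS = -432/5, RHS = -999/10. No, v is not the weak derivative of u.

u(x) = 2*x**3 + x**2 + 2, classical derivative u'(x) = 6*x**2 + 2*x.
φ(x) = x(3−x), so φ'(x) = 3 - 2*x.
Note φ(0) = φ(3) = 0, so the boundary term u·φ vanishes.
LHS = ∫_0^3 u(x) φ'(x) dx = ∫_0^3 (-4*x^4 + 4*x^3 + 3*x^2 - 4*x + 6) dx. Term by term:
  ∫_0^3 -4*x^4 dx = -972/5;  ∫_0^3 4*x^3 dx = 81;  ∫_0^3 3*x^2 dx = 27;
  ∫_0^3 -4*x dx = -18;  ∫_0^3 6 dx = 18.
Sum: -972/5 + 81 + 27 − 18 + 18 = -432/5.
So LHS = -432/5.
∫_0^3 v(x) φ(x) dx = ∫_0^3 (-6*x^4 + 16*x^3 + 3*x^2 + 9*x) dx. Term by term:
  ∫_0^3 -6*x^4 dx = -1458/5;  ∫_0^3 16*x^3 dx = 324;  ∫_0^3 3*x^2 dx = 27;
  ∫_0^3 9*x dx = 81/2.
Sum: -1458/5 + 324 + 27 + 81/2 = 999/10.
So RHS = -∫_0^3 v(x) φ(x) dx = -999/10.
LHS − RHS = 27/2 ≠ 0, so the identity fails.
(For a valid weak derivative the identity must hold for EVERY test function, in particular this one. The failure shows v is NOT the weak derivative of u.)
Correct weak derivative would be u'(x) = 6*x**2 + 2*x.


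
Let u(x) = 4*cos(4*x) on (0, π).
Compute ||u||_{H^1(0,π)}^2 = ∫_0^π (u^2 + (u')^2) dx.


||u||_{H^1(0,π)}^2 = 136*π

u'(x) = -16*sin(4*x).
Expand u² and (u')² and integrate term by term on (0, π), using: for integers n ≥ 1, ∫_0^π sin²(nx) dx = ∫_0^π cos²(nx) dx = π/2; for n ≠ n', ∫_0^π sin(nx)sin(n'x) dx = ∫_0^π cos(nx)cos(n'x) dx = 0; and by product-to-sum, ∫_0^π sin(nx)cos(n'x) dx = ½∫_0^π [sin((n+n')x) + sin((n−n')x)] dx, which is 0 when n+n' is even and 2n/(n²−n'²) when n+n' is odd (it need not vanish on (0, π)).
  u² squared terms: (4)²·∫cos(4x)² dx = 16·π/2 = 8*π.
  So ∫_0^π u² dx = 8*π.
  (u')² squared terms: (-16)²·∫sin(4x)² dx = 256·π/2 = 128*π.
  So ∫_0^π (u')² dx = 128*π.
||u||_{H^1}^2 = (8*π) + (128*π) = 136*π.


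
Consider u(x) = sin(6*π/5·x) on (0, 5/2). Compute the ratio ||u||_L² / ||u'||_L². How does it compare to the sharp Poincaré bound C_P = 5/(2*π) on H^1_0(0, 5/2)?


||u||_L² / ||u'||_L² = 5/(6*π) < C_P = 5/(2*π).

u(x) = sin(6*π/5·x), so u'(x) = 6*π*cos(6*π*x/5)/5.
Writing u(x) = A·sin(kπx/L) with A = 1 and k = 3, use ∫_0^L sin²(kπx/L) dx = L/2 and ∫_0^L cos²(kπx/L) dx = L/2.
u² = 1·sin²(6*π/5·x) and (u')² = 36*π^2/25·cos²(6*π/5·x), and each of sin², cos² integrates to L/2 = 5/4 over (0, 5/2).
∫_0^5/2 u² dx = 5/4, so ||u||_L² = sqrt(5)/2.
∫_0^5/2 (u')² dx = 9*π^2/5, so ||u'||_L² = 3*sqrt(5)*π/5.
Ratio ||u||_L² / ||u'||_L² = 5/(6*π).
Sharp Poincaré constant on H^1_0(0, 5/2) is C_P = L/π = 5/(2*π), achieved by sin(2*π/5·x).
This is the k = 3 harmonic; the ratio L/(kπ) is strictly less than C_P = L/π, consistent with the sharp inequality ||u||_L² ≤ C_P ||u'||_L².


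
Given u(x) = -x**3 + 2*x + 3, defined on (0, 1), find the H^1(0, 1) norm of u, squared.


||u||_{H^1}^2 = 671/42

The H^1 norm (squared) on an interval (0, L) is
  ||u||_{H^1}^2 = ∫_0^L u(x)^2 dx + ∫_0^L u'(x)^2 dx.
Compute u'(x) = 2 - 3*x**2.
Then u(x)^2 = x**6 - 4*x**4 - 6*x**3 + 4*x**2 + 12*x + 9 and u'(x)^2 = 9*x**4 - 12*x**2 + 4.
Integrate each monomial from 0 to 1 using ∫_0^1 c·x^n dx = c·1^(n+1)/(n+1):
  ∫_0^1 u(x)^2 dx = ∫_0^1 (x^6 - 4*x^4 - 6*x^3 + 4*x^2 + 12*x + 9) dx. Term by term:
    ∫_0^1 x^6 dx = 1/7;  ∫_0^1 -4*x^4 dx = -4/5;  ∫_0^1 -6*x^3 dx = -3/2;
    ∫_0^1 4*x^2 dx = 4/3;  ∫_0^1 12*x dx = 6;  ∫_0^1 9 dx = 9.
  Sum: 1/7 − 4/5 − 3/2 + 4/3 + 6 + 9 = 2977/210.
  ∫_0^1 u'(x)^2 dx = ∫_0^1 (9*x^4 - 12*x^2 + 4) dx. Term by term:
    ∫_0^1 9*x^4 dx = 9/5;  ∫_0^1 -12*x^2 dx = -4;  ∫_0^1 4 dx = 4.
  Sum: 9/5 − 4 + 4 = 9/5.
Adding: ||u||_{H^1}^2 = 2977/210 + 9/5 = 671/42.


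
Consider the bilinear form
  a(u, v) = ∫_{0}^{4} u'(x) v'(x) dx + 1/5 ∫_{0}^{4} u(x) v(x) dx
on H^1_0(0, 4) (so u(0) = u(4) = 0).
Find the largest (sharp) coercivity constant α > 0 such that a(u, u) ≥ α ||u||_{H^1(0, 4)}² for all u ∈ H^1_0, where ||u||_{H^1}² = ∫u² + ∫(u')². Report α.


α = (16/5 + π^2)/(π^2 + 16)

Coercivity of a(·,·) on H^1_0(0, 4) means a(u, u) ≥ α ||u||_{H^1}² for every u ∈ H^1_0.
The interval has length L = 4, and Poincaré/coercivity depend only on L. Here a(u, u) = ∫(u')² + (1/5)·∫u².
Here 0 < c = 1/5 < 1. The condition a(u,u) ≥ α||u||_{H^1}² reads (1−α)∫(u')² ≥ (α−c)∫u². Any admissible α is ≤ 1 (rapidly oscillating u have ∫u²/∫(u')² → 0), and α = 1 would force 0 ≥ (1−c)∫u², impossible since c < 1; so 1−α > 0. By the sharp Poincaré inequality on H^1_0 of an interval of length L, ∫(u')² ≥ (π/L)²∫u² with equality for the first sine mode sin(π(x−x₀)/L) (x₀ the left endpoint), so the inequality holds for all u iff (1−α)(π/L)² ≥ α − c, i.e. α ≤ ((π/L)² + c)/((π/L)² + 1) = (1 + c(L/π)²)/(1 + (L/π)²). With (π/L)² = π^2/16 and c = 1/5, the largest admissible constant is α = ((π/L)² + c)/((π/L)² + 1).
Simplifying, α = (16/5 + π^2)/(π^2 + 16).


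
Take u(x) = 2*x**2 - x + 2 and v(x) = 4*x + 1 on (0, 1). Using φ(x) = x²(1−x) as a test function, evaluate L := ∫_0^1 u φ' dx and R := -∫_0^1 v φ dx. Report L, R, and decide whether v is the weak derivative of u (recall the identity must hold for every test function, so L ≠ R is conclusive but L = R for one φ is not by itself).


LHS = -7/60, RHS = -17/60. No, v is not the weak derivative of u.

u(x) = 2*x**2 - x + 2, classical derivative u'(x) = 4*x - 1.
φ(x) = x²(1−x), so φ'(x) = x*(2 - 3*x).
Note φ(0) = φ(1) = 0, so the boundary term u·φ vanishes.
LHS = ∫_0^1 u(x) φ'(x) dx = ∫_0^1 (-6*x^4 + 7*x^3 - 8*x^2 + 4*x) dx. Term by term:
  ∫_0^1 -6*x^4 dx = -6/5;  ∫_0^1 7*x^3 dx = 7/4;  ∫_0^1 -8*x^2 dx = -8/3;
  ∫_0^1 4*x dx = 2.
Sum: -6/5 + 7/4 − 8/3 + 2 = -7/60.
So LHS = -7/60.
∫_0^1 v(x) φ(x) dx = ∫_0^1 (-4*x^4 + 3*x^3 + x^2) dx. Term by term:
  ∫_0^1 -4*x^4 dx = -4/5;  ∫_0^1 3*x^3 dx = 3/4;  ∫_0^1 x^2 dx = 1/3.
Sum: -4/5 + 3/4 + 1/3 = 17/60.
So RHS = -∫_0^1 v(x) φ(x) dx = -17/60.
LHS − RHS = 1/6 ≠ 0, so the identity fails.
(For a valid weak derivative the identity must hold for EVERY test function, in particular this one. The failure shows v is NOT the weak derivative of u.)
Correct weak derivative would be u'(x) = 4*x - 1.


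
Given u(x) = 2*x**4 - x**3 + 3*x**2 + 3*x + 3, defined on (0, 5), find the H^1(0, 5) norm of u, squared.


||u||_{H^1}^2 = 27074395/18

The H^1 norm (squared) on an interval (0, L) is
  ||u||_{H^1}^2 = ∫_0^L u(x)^2 dx + ∫_0^L u'(x)^2 dx.
Compute u'(x) = 8*x**3 - 3*x**2 + 6*x + 3.
Then u(x)^2 = 4*x**8 - 4*x**7 + 13*x**6 + 6*x**5 + 15*x**4 + 12*x**3 + 27*x**2 + 18*x + 9 and u'(x)^2 = 64*x**6 - 48*x**5 + 105*x**4 + 12*x**3 + 18*x**2 + 36*x + 9.
Integrate each monomial from 0 to 5 using ∫_0^5 c·x^n dx = c·5^(n+1)/(n+1):
  ∫_0^5 u(x)^2 dx = ∫_0^5 (4*x^8 - 4*x^7 + 13*x^6 + 6*x^5 + 15*x^4 + 12*x^3 + 27*x^2 + 18*x + 9) dx. Term by term:
    ∫_0^5 4*x^8 dx = 7812500/9;  ∫_0^5 -4*x^7 dx = -390625/2;  ∫_0^5 13*x^6 dx = 1015625/7;
    ∫_0^5 6*x^5 dx = 15625;  ∫_0^5 15*x^4 dx = 9375;  ∫_0^5 12*x^3 dx = 1875;
    ∫_0^5 27*x^2 dx = 1125;  ∫_0^5 18*x dx = 225;  ∫_0^5 9 dx = 45.
  Sum: 7812500/9 − 390625/2 + 1015625/7 + 15625 + 9375 + 1875 + 1125 + 225 + 45 = 106608895/126.
  ∫_0^5 u'(x)^2 dx = ∫_0^5 (64*x^6 - 48*x^5 + 105*x^4 + 12*x^3 + 18*x^2 + 36*x + 9) dx. Term by term:
    ∫_0^5 64*x^6 dx = 5000000/7;  ∫_0^5 -48*x^5 dx = -125000;  ∫_0^5 105*x^4 dx = 65625;
    ∫_0^5 12*x^3 dx = 1875;  ∫_0^5 18*x^2 dx = 750;  ∫_0^5 36*x dx = 450;
    ∫_0^5 9 dx = 45.
  Sum: 5000000/7 − 125000 + 65625 + 1875 + 750 + 450 + 45 = 4606215/7.
Adding: ||u||_{H^1}^2 = 106608895/126 + 4606215/7 = 27074395/18.


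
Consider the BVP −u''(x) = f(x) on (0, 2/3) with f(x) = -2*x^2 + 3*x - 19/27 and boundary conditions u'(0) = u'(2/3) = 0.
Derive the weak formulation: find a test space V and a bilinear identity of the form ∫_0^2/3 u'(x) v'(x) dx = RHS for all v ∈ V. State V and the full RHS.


V = H^1(0, 2/3) (no boundary constraint on v; u is determined up to an additive constant); weak form: ∫_0^2/3 u'v' dx = ∫_0^2/3 (-2*x^2 + 3*x - 19/27) v dx for all v ∈ V.

Multiply both sides by a test function v and integrate from 0 to 2/3:
  ∫_0^2/3 −u''(x) v(x) dx = ∫_0^2/3 f(x) v(x) dx.
Integrate the LHS by parts once:
  ∫_0^2/3 −u'' v dx = −[u'(x) v(x)]_0^2/3 + ∫_0^2/3 u'(x) v'(x) dx.
Thus ∫_0^2/3 u'(x) v'(x) dx = ∫_0^2/3 f(x) v(x) dx + [u'(x) v(x)]_0^2/3.
Choose V so that boundary terms are either known or forced to vanish.
u has homogeneous Neumann: u'(0) = u'(2/3) = 0. So [u' v]_0^2/3 = 0·v(2/3) − 0·v(0) = 0 for any v; take V = H^1(0, 2/3).
Weak formulation: find u (satisfying any essential BC) such that ∫_0^2/3 u'(x) v'(x) dx = ∫_0^2/3 f v dx for all v ∈ V (homogeneous Neumann, so boundary terms vanish).
Substituting f(x) = -2*x^2 + 3*x - 19/27, the right-hand side is ∫_0^2/3 (-2*x^2 + 3*x - 19/27) v dx.
Compatibility check (pure Neumann): taking v ≡ 1 ∈ V gives 0 = ∫_0^2/3 f dx + (0) − (0), i.e. ∫_0^2/3 f dx must equal u'(0) − u'(2/3) = 0. Indeed ∫_0^2/3 (-2*x^2 + 3*x - 19/27) dx = 0, so the data are compatible. The solution is then unique only up to an additive constant (fix it e.g. by requiring ∫_0^2/3 u dx = 0).


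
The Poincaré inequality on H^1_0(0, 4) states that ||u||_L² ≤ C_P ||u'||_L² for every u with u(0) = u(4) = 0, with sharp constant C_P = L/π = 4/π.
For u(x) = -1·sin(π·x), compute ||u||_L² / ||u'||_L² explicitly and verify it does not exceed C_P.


||u||_L² / ||u'||_L² = 1/π < C_P = 4/π.

u(x) = -1·sin(π·x), so u'(x) = -π*cos(π*x).
Writing u(x) = A·sin(kπx/L) with A = -1 and k = 4, use ∫_0^L sin²(kπx/L) dx = L/2 and ∫_0^L cos²(kπx/L) dx = L/2.
u² = 1·sin²(π·x) and (u')² = π^2·cos²(π·x), and each of sin², cos² integrates to L/2 = 2 over (0, 4).
∫_0^4 u² dx = 2, so ||u||_L² = sqrt(2).
∫_0^4 (u')² dx = 2*π^2, so ||u'||_L² = sqrt(2)*π.
Ratio ||u||_L² / ||u'||_L² = 1/π.
Sharp Poincaré constant on H^1_0(0, 4) is C_P = L/π = 4/π, achieved by sin(π/4·x).
This is the k = 4 harmonic; the ratio L/(kπ) is strictly less than C_P = L/π, consistent with the sharp inequality ||u||_L² ≤ C_P ||u'||_L².


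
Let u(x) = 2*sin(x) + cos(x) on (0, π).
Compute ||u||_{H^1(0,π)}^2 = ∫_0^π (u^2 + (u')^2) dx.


||u||_{H^1(0,π)}^2 = 5*π

u'(x) = -sin(x) + 2*cos(x).
Expand u² and (u')² and integrate term by term on (0, π), using: for integers n ≥ 1, ∫_0^π sin²(nx) dx = ∫_0^π cos²(nx) dx = π/2; for n ≠ n', ∫_0^π sin(nx)sin(n'x) dx = ∫_0^π cos(nx)cos(n'x) dx = 0; and by product-to-sum, ∫_0^π sin(nx)cos(n'x) dx = ½∫_0^π [sin((n+n')x) + sin((n−n')x)] dx, which is 0 when n+n' is even and 2n/(n²−n'²) when n+n' is odd (it need not vanish on (0, π)).
  u² squared terms: (2)²·∫sin(x)² dx = 4·π/2 = 2*π;  (1)²·∫cos(x)² dx = 1·π/2 = π/2.
  u² cross terms: 2·(2)·(1)·∫sin(x)·cos(x) dx = 4·(0) = 0.
  So ∫_0^π u² dx = 2*π + π/2 + 0 = 5*π/2.
  (u')² squared terms: (-1)²·∫sin(x)² dx = 1·π/2 = π/2;  (2)²·∫cos(x)² dx = 4·π/2 = 2*π.
  (u')² cross terms: 2·(-1)·(2)·∫sin(x)·cos(x) dx = -4·(0) = 0.
  So ∫_0^π (u')² dx = π/2 + 2*π + 0 = 5*π/2.
||u||_{H^1}^2 = (5*π/2) + (5*π/2) = 5*π.


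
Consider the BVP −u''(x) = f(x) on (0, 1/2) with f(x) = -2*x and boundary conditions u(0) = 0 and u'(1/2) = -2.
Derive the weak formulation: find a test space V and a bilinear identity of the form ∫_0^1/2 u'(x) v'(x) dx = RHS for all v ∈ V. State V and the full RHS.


V = {v ∈ H^1(0, 1/2) : v(0) = 0} (test functions vanish at x = 0 where u is specified); weak form: ∫_0^1/2 u'v' dx = ∫_0^1/2 (-2*x) v dx − 2·v(1/2) for all v ∈ V.

Multiply both sides by a test function v and integrate from 0 to 1/2:
  ∫_0^1/2 −u''(x) v(x) dx = ∫_0^1/2 f(x) v(x) dx.
Integrate the LHS by parts once:
  ∫_0^1/2 −u'' v dx = −[u'(x) v(x)]_0^1/2 + ∫_0^1/2 u'(x) v'(x) dx.
Thus ∫_0^1/2 u'(x) v'(x) dx = ∫_0^1/2 f(x) v(x) dx + [u'(x) v(x)]_0^1/2.
Choose V so that boundary terms are either known or forced to vanish.
Mixed BC: u(0) = 0 (Dirichlet) and u'(1/2) = -2 (Neumann). Define V = {v ∈ H^1(0, 1/2) : v(0) = 0}. Then [u' v]_0^1/2 = u'(1/2)·v(1/2) − u'(0)·0 = − 2·v(1/2).
Weak formulation: find u (satisfying any essential BC) such that ∫_0^1/2 u'(x) v'(x) dx = ∫_0^1/2 f v dx − 2·v(1/2) for all v ∈ V (Dirichlet at 0 absorbed into V; Neumann datum at x = 1/2 contributes the boundary term).
Substituting f(x) = -2*x, the right-hand side is ∫_0^1/2 (-2*x) v dx − 2·v(1/2).


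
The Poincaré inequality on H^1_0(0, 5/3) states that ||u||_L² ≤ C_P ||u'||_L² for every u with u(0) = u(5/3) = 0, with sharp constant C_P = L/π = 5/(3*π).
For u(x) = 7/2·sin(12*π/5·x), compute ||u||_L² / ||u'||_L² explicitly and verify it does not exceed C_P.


||u||_L² / ||u'||_L² = 5/(12*π) < C_P = 5/(3*π).

u(x) = 7/2·sin(12*π/5·x), so u'(x) = 42*π*cos(12*π*x/5)/5.
Writing u(x) = A·sin(kπx/L) with A = 7/2 and k = 4, use ∫_0^L sin²(kπx/L) dx = L/2 and ∫_0^L cos²(kπx/L) dx = L/2.
u² = 49/4·sin²(12*π/5·x) and (u')² = 1764*π^2/25·cos²(12*π/5·x), and each of sin², cos² integrates to L/2 = 5/6 over (0, 5/3).
∫_0^5/3 u² dx = 245/24, so ||u||_L² = 7*sqrt(30)/12.
∫_0^5/3 (u')² dx = 294*π^2/5, so ||u'||_L² = 7*sqrt(30)*π/5.
Ratio ||u||_L² / ||u'||_L² = 5/(12*π).
Sharp Poincaré constant on H^1_0(0, 5/3) is C_P = L/π = 5/(3*π), achieved by sin(3*π/5·x).
This is the k = 4 harmonic; the ratio L/(kπ) is strictly less than C_P = L/π, consistent with the sharp inequality ||u||_L² ≤ C_P ||u'||_L².


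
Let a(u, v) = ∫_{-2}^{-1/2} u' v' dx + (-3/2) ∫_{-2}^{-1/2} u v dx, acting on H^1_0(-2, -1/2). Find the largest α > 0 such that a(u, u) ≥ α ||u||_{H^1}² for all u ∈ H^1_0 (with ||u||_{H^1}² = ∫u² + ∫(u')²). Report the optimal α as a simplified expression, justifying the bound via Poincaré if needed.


α = (-27 + 8*π^2)/(2*(9 + 4*π^2))

Coercivity of a(·,·) on H^1_0(-2, -1/2) means a(u, u) ≥ α ||u||_{H^1}² for every u ∈ H^1_0.
The interval has length L = 3/2, and Poincaré/coercivity depend only on L. Here a(u, u) = ∫(u')² + (-3/2)·∫u².
Here c = -3/2 < 0 with |c| < (π/L)² = 4*π^2/9, so coercivity still holds. The condition a(u,u) ≥ α||u||_{H^1}² reads (1−α)∫(u')² ≥ (α−c)∫u². Any admissible α is ≤ 1 (rapidly oscillating u have ∫u²/∫(u')² → 0), and α = 1 would force 0 ≥ (1−c)∫u², impossible since c < 1; so 1−α > 0. By the sharp Poincaré inequality on H^1_0 of an interval of length L, ∫(u')² ≥ (π/L)²∫u² with equality for the first sine mode sin(π(x−x₀)/L) (x₀ the left endpoint), so the inequality holds for all u iff (1−α)(π/L)² ≥ α − c, i.e. α ≤ ((π/L)² + c)/((π/L)² + 1) = (1 + c(L/π)²)/(1 + (L/π)²). (Direct route, valid since c ≤ 0: Poincaré gives c∫u² ≥ c(L/π)²∫(u')², so a(u,u) ≥ (1 + c(L/π)²)∫(u')², while ||u||_{H^1}² ≤ (1 + (L/π)²)∫(u')²; dividing yields the same α.) With (π/L)² = 4*π^2/9 and c = -3/2, the largest admissible constant is α = ((π/L)² + c)/((π/L)² + 1).
Simplifying, α = (-27 + 8*π^2)/(2*(9 + 4*π^2)).


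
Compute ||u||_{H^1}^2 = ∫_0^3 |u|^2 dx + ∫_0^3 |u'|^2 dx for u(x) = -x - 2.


||u||_{H^1}^2 = 42

The H^1 norm (squared) on an interval (0, L) is
  ||u||_{H^1}^2 = ∫_0^L u(x)^2 dx + ∫_0^L u'(x)^2 dx.
Compute u'(x) = -1.
Then u(x)^2 = x**2 + 4*x + 4 and u'(x)^2 = 1.
Integrate each monomial from 0 to 3 using ∫_0^3 c·x^n dx = c·3^(n+1)/(n+1):
  ∫_0^3 u(x)^2 dx = ∫_0^3 (x^2 + 4*x + 4) dx. Term by term:
    ∫_0^3 x^2 dx = 9;  ∫_0^3 4*x dx = 18;  ∫_0^3 4 dx = 12.
  Sum: 9 + 18 + 12 = 39.
  ∫_0^3 u'(x)^2 dx = ∫_0^3 (1) dx. Term by term:
    ∫_0^3 1 dx = 3.
Adding: ||u||_{H^1}^2 = 39 + 3 = 42.


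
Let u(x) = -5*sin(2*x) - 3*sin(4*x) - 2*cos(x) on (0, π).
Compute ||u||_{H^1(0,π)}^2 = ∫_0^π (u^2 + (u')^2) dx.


||u||_{H^1(0,π)}^2 = 992/15 + 143*π

u'(x) = 2*sin(x) - 10*cos(2*x) - 12*cos(4*x).
Expand u² and (u')² and integrate term by term on (0, π), using: for integers n ≥ 1, ∫_0^π sin²(nx) dx = ∫_0^π cos²(nx) dx = π/2; for n ≠ n', ∫_0^π sin(nx)sin(n'x) dx = ∫_0^π cos(nx)cos(n'x) dx = 0; and by product-to-sum, ∫_0^π sin(nx)cos(n'x) dx = ½∫_0^π [sin((n+n')x) + sin((n−n')x)] dx, which is 0 when n+n' is even and 2n/(n²−n'²) when n+n' is odd (it need not vanish on (0, π)).
  u² squared terms: (-5)²·∫sin(2x)² dx = 25·π/2 = 25*π/2;  (-3)²·∫sin(4x)² dx = 9·π/2 = 9*π/2;  (-2)²·∫cos(x)² dx = 4·π/2 = 2*π.
  u² cross terms: 2·(-5)·(-3)·∫sin(2x)·sin(4x) dx = 30·(0) = 0;  2·(-5)·(-2)·∫sin(2x)·cos(x) dx = 20·(4/3) = 80/3;  2·(-3)·(-2)·∫sin(4x)·cos(x) dx = 12·(8/15) = 32/5.
  So ∫_0^π u² dx = 25*π/2 + 9*π/2 + 2*π + 0 + 80/3 + 32/5 = 496/15 + 19*π.
  (u')² squared terms: (-12)²·∫cos(4x)² dx = 144·π/2 = 72*π;  (-10)²·∫cos(2x)² dx = 100·π/2 = 50*π;  (2)²·∫sin(x)² dx = 4·π/2 = 2*π.
  (u')² cross terms: 2·(-12)·(-10)·∫cos(4x)·cos(2x) dx = 240·(0) = 0;  2·(-12)·(2)·∫cos(4x)·sin(x) dx = -48·(-2/15) = 32/5;  2·(-10)·(2)·∫cos(2x)·sin(x) dx = -40·(-2/3) = 80/3.
  So ∫_0^π (u')² dx = 72*π + 50*π + 2*π + 0 + 32/5 + 80/3 = 496/15 + 124*π.
||u||_{H^1}^2 = (496/15 + 19*π) + (496/15 + 124*π) = 992/15 + 143*π.


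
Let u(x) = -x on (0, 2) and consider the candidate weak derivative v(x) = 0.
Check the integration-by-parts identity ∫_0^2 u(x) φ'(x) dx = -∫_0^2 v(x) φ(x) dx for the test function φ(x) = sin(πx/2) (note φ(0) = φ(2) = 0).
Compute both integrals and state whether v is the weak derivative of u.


LHS = 4/π, RHS = 0. No, v is not the weak derivative of u.

u(x) = -x, classical derivative u'(x) = -1.
φ(x) = sin(πx/2), so φ'(x) = π*cos(π*x/2)/2.
Note φ(0) = φ(2) = 0, so the boundary term u·φ vanishes.
LHS = ∫_0^2 u(x) φ'(x) dx = ∫_0^2 (-π*x*cos(π*x/2)/2) dx. Term by term:
  ∫_0^2 -π*x*cos(π*x/2)/2 dx = 4/π.
So LHS = 4/π.
∫_0^2 v(x) φ(x) dx = ∫_0^2 (0) dx. Term by term:
  ∫_0^2 0 dx = 0.
So RHS = -∫_0^2 v(x) φ(x) dx = 0.
LHS − RHS = 4/π ≠ 0, so the identity fails.
(For a valid weak derivative the identity must hold for EVERY test function, in particular this one. The failure shows v is NOT the weak derivative of u.)
Correct weak derivative would be u'(x) = -1.


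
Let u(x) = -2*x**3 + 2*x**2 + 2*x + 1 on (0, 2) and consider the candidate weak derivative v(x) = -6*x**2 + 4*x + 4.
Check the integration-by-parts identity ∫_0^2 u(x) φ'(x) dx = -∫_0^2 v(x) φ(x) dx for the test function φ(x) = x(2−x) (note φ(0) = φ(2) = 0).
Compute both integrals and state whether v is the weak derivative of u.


LHS = 8/5, RHS = -16/15. No, v is not the weak derivative of u.

u(x) = -2*x**3 + 2*x**2 + 2*x + 1, classical derivative u'(x) = -6*x**2 + 4*x + 2.
φ(x) = x(2−x), so φ'(x) = 2 - 2*x.
Note φ(0) = φ(2) = 0, so the boundary term u·φ vanishes.
LHS = ∫_0^2 u(x) φ'(x) dx = ∫_0^2 (4*x^4 - 8*x^3 + 2*x + 2) dx. Term by term:
  ∫_0^2 4*x^4 dx = 128/5;  ∫_0^2 -8*x^3 dx = -32;  ∫_0^2 2*x dx = 4;
  ∫_0^2 2 dx = 4.
Sum: 128/5 − 32 + 4 + 4 = 8/5.
So LHS = 8/5.
∫_0^2 v(x) φ(x) dx = ∫_0^2 (6*x^4 - 16*x^3 + 4*x^2 + 8*x) dx. Term by term:
  ∫_0^2 6*x^4 dx = 192/5;  ∫_0^2 -16*x^3 dx = -64;  ∫_0^2 4*x^2 dx = 32/3;
  ∫_0^2 8*x dx = 16.
Sum: 192/5 − 64 + 32/3 + 16 = 16/15.
So RHS = -∫_0^2 v(x) φ(x) dx = -16/15.
LHS − RHS = 8/3 ≠ 0, so the identity fails.
(For a valid weak derivative the identity must hold for EVERY test function, in particular this one. The failure shows v is NOT the weak derivative of u.)
Correct weak derivative would be u'(x) = -6*x**2 + 4*x + 2.


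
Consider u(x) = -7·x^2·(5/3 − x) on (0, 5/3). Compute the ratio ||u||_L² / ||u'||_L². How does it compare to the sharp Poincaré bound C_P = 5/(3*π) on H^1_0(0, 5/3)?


||u||_L² / ||u'||_L² = 5*sqrt(14)/42 < C_P = 5/(3*π).

u(x) = -7·x^2·(5/3 − x), so u'(x) = 7*x*(9*x - 10)/3.
u(x) = -7·x^2·(5/3 − x) vanishes at x = 0 and x = 5/3, so u ∈ H^1_0(0, 5/3). Differentiate via the product rule and integrate the resulting polynomials term by term.
  ∫_0^5/3 u² dx = ∫_0^5/3 (49*x^6 - 490*x^5/3 + 1225*x^4/9) dx. Term by term:
    ∫_0^5/3 49*x^6 dx = 546875/2187;  ∫_0^5/3 -490*x^5/3 dx = -3828125/6561;  ∫_0^5/3 1225*x^4/9 dx = 765625/2187.
  Sum: 546875/2187 − 3828125/6561 + 765625/2187 = 109375/6561.
  ∫_0^5/3 (u')² dx = ∫_0^5/3 (441*x^4 - 980*x^3 + 4900*x^2/9) dx. Term by term:
    ∫_0^5/3 441*x^4 dx = 30625/27;  ∫_0^5/3 -980*x^3 dx = -153125/81;  ∫_0^5/3 4900*x^2/9 dx = 612500/729.
  Sum: 30625/27 − 153125/81 + 612500/729 = 61250/729.
∫_0^5/3 u² dx = 109375/6561, so ||u||_L² = 125*sqrt(7)/81.
∫_0^5/3 (u')² dx = 61250/729, so ||u'||_L² = 175*sqrt(2)/27.
Ratio ||u||_L² / ||u'||_L² = 5*sqrt(14)/42.
Sharp Poincaré constant on H^1_0(0, 5/3) is C_P = L/π = 5/(3*π), achieved by sin(3*π/5·x).
A polynomial bump cannot attain the sharp Poincaré constant (only the first sine eigenfunction does), so the ratio is strictly less than C_P, consistent with ||u||_L² ≤ C_P ||u'||_L².


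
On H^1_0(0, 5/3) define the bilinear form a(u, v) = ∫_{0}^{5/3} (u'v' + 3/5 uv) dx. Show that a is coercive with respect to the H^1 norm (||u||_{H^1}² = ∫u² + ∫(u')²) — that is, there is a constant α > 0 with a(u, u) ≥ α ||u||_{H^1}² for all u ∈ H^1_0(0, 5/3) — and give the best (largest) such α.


α = 3*(5 + 3*π^2)/(25 + 9*π^2)

Coercivity of a(·,·) on H^1_0(0, 5/3) means a(u, u) ≥ α ||u||_{H^1}² for every u ∈ H^1_0.
The interval has length L = 5/3, and Poincaré/coercivity depend only on L. Here a(u, u) = ∫(u')² + (3/5)·∫u².
Here 0 < c = 3/5 < 1. The condition a(u,u) ≥ α||u||_{H^1}² reads (1−α)∫(u')² ≥ (α−c)∫u². Any admissible α is ≤ 1 (rapidly oscillating u have ∫u²/∫(u')² → 0), and α = 1 would force 0 ≥ (1−c)∫u², impossible since c < 1; so 1−α > 0. By the sharp Poincaré inequality on H^1_0 of an interval of length L, ∫(u')² ≥ (π/L)²∫u² with equality for the first sine mode sin(π(x−x₀)/L) (x₀ the left endpoint), so the inequality holds for all u iff (1−α)(π/L)² ≥ α − c, i.e. α ≤ ((π/L)² + c)/((π/L)² + 1) = (1 + c(L/π)²)/(1 + (L/π)²). With (π/L)² = 9*π^2/25 and c = 3/5, the largest admissible constant is α = ((π/L)² + c)/((π/L)² + 1).
Simplifying, α = 3*(5 + 3*π^2)/(25 + 9*π^2).
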